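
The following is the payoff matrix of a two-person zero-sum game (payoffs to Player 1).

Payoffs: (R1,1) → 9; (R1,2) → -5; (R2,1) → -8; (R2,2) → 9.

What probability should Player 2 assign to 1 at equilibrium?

Row minima: R1 → -5, R2 → -8; maximin = -5.
Column maxima: 1 → 9, 2 → 9; minimax = 9.
-5 ≠ 9, so there is no saddle point; optimal play is mixed.
Let Player 1 play R1 with probability p. Expected payoff against 1: 9p + (-8)(1−p) = 17p − 8; against 2: (-5)p + 9(1−p) = −14p + 9.
Setting these equal: 17p − 8 = −14p + 9 ⇒ 31p = 17 ⇒ p = 17/31, and the value is (17)·(17/31) − 8 = 41/31.
For Player 2: with q = P(1), equating R1's and R2's payoffs gives 14q − 5 = −17q + 9 ⇒ q = 14/31.

14/31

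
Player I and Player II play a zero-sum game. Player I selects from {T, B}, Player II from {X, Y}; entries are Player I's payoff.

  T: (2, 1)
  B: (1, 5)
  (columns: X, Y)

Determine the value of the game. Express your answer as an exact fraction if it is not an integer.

9/5

Row minima: T → 1, B → 1; maximin = 1.
Column maxima: X → 2, Y → 5; minimax = 2.
1 ≠ 2, so there is no saddle point; optimal play is mixed.
Let Player I play T with probability p. Expected payoff against X: 2p + 1(1−p) = p + 1; against Y: 1p + 5(1−p) = −4p + 5.
Setting these equal: p + 1 = −4p + 5 ⇒ 5p = 4 ⇒ p = 4/5, and the value is (1)·(4/5) + 1 = 9/5.
For Player II: with q = P(X), equating T's and B's payoffs gives q + 1 = −4q + 5 ⇒ q = 4/5.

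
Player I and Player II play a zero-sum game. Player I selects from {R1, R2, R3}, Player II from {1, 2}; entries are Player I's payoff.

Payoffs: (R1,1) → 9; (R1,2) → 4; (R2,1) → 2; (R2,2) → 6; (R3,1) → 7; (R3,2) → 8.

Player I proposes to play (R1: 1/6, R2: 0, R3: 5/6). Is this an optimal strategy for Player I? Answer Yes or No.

Against 1 this mix gives (1/6)·9 + (5/6)·7 = 22/3.
Against 2 this mix gives (1/6)·4 + (5/6)·8 = 22/3.
All of Player II's active replies (1, 2) yield 22/3, and no column does worse for Player I. The mix makes Player II indifferent and guarantees 22/3, so it is optimal.

Yes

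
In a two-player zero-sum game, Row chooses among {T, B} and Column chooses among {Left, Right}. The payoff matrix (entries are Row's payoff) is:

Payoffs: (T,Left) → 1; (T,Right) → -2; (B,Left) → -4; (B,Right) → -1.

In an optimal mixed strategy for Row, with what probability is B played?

1/2

Row minima: T → -2, B → -4; maximin = -2.
Column maxima: Left → 1, Right → -1; minimax = -1.
-2 ≠ -1, so there is no saddle point; optimal play is mixed.
Let Row play T with probability p. Expected payoff against Left: 1p + (-4)(1−p) = 5p − 4; against Right: (-2)p + (-1)(1−p) = −p − 1.
Setting these equal: 5p − 4 = −p − 1 ⇒ 6p = 3 ⇒ p = 1/2, and the value is (5)·(1/2) − 4 = -3/2.
For Column: with q = P(Left), equating T's and B's payoffs gives 3q − 2 = −3q − 1 ⇒ q = 1/6.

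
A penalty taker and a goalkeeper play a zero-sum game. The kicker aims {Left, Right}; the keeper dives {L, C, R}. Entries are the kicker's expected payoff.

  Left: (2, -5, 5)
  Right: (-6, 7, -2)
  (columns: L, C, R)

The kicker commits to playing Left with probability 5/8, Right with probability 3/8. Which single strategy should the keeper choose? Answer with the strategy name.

L

If the keeper plays L, the kicker's expected payoff is (5/8)·2 + (3/8)·(-6) = -1.
If the keeper plays C, the kicker's expected payoff is (5/8)·(-5) + (3/8)·7 = -1/2.
If the keeper plays R, the kicker's expected payoff is (5/8)·5 + (3/8)·(-2) = 19/8.
The keeper minimizes the kicker's payoff; the smallest is -1, so the best response is L.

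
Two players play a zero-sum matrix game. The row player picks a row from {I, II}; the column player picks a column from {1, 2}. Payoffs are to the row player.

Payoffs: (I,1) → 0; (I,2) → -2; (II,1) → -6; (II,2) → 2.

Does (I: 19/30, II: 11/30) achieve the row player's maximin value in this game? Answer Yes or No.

Against 1 this mix gives (19/30)·0 + (11/30)·(-6) = -11/5.
Against 2 this mix gives (19/30)·(-2) + (11/30)·2 = -8/15.
The column player will play 1, holding the row player to -11/5. Shifting weight toward the row that does better against 1 would raise this floor (the equalizing mix achieves -6/5 against both 1 and 2), so the proposed strategy is not optimal.

No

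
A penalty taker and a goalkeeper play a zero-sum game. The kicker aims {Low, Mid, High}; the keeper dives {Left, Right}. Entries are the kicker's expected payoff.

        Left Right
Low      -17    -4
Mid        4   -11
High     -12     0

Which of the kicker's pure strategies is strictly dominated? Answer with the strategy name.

Low

High gives a strictly higher payoff than Low against every column: -12 > -17, 0 > -4.
So Low is strictly dominated and the kicker never plays it.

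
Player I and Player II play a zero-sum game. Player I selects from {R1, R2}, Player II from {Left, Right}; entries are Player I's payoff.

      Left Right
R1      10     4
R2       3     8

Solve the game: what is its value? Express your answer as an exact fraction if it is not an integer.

Row minima: R1 → 4, R2 → 3; maximin = 4.
Column maxima: Left → 10, Right → 8; minimax = 8.
4 ≠ 8, so there is no saddle point; optimal play is mixed.
Let Player I play R1 with probability p. Expected payoff against Left: 10p + 3(1−p) = 7p + 3; against Right: 4p + 8(1−p) = −4p + 8.
Setting these equal: 7p + 3 = −4p + 8 ⇒ 11p = 5 ⇒ p = 5/11, and the value is (7)·(5/11) + 3 = 68/11.
For Player II: with q = P(Left), equating R1's and R2's payoffs gives 6q + 4 = −5q + 8 ⇒ q = 4/11.

68/11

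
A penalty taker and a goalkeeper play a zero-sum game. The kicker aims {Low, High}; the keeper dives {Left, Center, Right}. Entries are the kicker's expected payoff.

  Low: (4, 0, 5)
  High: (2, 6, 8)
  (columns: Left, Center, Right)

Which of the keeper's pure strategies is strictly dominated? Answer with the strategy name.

Right

Left holds the kicker's payoff strictly below Right in every row: 4 < 5, 2 < 8.
So Right is strictly dominated for the keeper.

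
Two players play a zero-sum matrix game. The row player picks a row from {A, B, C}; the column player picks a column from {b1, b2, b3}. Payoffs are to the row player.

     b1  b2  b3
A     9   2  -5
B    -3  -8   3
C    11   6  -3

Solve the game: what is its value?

Row minima: A → -5, B → -8, C → -3; maximin = -3.
Column maxima: b1 → 11, b2 → 6, b3 → 3; minimax = 3.
-3 ≠ 3, so there is no saddle point; optimal play is mixed.
A is strictly dominated by C, so the row player never plays it.
b1 is strictly dominated by b2 (it gives the row player strictly more in every row), so the column player never plays it.
On the remaining 2×2 (B, C vs b2, b3):
Let the row player play B with probability p. Expected payoff against b2: (-8)p + 6(1−p) = −14p + 6; against b3: 3p + (-3)(1−p) = 6p − 3.
Setting these equal: −14p + 6 = 6p − 3 ⇒ −20p = -9 ⇒ p = 9/20, and the value is (-14)·(9/20) + 6 = -3/10.
For the column player: with q = P(b2), equating B's and C's payoffs gives −11q + 3 = 9q − 3 ⇒ q = 3/10.

-3/10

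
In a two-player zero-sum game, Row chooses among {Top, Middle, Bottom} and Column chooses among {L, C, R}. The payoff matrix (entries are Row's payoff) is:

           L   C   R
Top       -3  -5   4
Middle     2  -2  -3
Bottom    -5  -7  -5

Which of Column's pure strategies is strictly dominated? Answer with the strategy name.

C holds Row's payoff strictly below L in every row: -5 < -3, -2 < 2, -7 < -5.
So L is strictly dominated for Column.

L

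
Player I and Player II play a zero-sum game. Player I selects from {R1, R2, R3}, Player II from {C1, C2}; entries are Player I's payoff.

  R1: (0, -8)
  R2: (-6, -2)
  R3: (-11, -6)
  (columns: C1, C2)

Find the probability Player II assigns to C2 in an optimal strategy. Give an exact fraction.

1/2

Row minima: R1 → -8, R2 → -6, R3 → -11; maximin = -6.
Column maxima: C1 → 0, C2 → -2; minimax = -2.
-6 ≠ -2, so there is no saddle point; optimal play is mixed.
R3 is strictly dominated by R2, so Player I never plays it.
On the remaining 2×2 (R1, R2 vs C1, C2):
Let Player I play R1 with probability p. Expected payoff against C1: 0p + (-6)(1−p) = 6p − 6; against C2: (-8)p + (-2)(1−p) = −6p − 2.
Setting these equal: 6p − 6 = −6p − 2 ⇒ 12p = 4 ⇒ p = 1/3, and the value is (6)·(1/3) − 6 = -4.
For Player II: with q = P(C1), equating R1's and R2's payoffs gives 8q − 8 = −4q − 2 ⇒ q = 1/2.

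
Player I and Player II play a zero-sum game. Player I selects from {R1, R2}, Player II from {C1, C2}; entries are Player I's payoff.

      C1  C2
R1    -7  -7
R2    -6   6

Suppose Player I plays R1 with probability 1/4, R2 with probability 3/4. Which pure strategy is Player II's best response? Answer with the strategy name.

C1

If Player II plays C1, Player I's expected payoff is (1/4)·(-7) + (3/4)·(-6) = -25/4.
If Player II plays C2, Player I's expected payoff is (1/4)·(-7) + (3/4)·6 = 11/4.
Player II minimizes Player I's payoff; the smallest is -25/4, so the best response is C1.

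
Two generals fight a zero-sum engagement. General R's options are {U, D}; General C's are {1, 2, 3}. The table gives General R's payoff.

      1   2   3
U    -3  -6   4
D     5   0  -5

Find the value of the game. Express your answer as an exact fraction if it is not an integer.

Row minima: U → -6, D → -5; maximin = -5.
Column maxima: 1 → 5, 2 → 0, 3 → 4; minimax = 0.
-5 ≠ 0, so there is no saddle point; optimal play is mixed.
1 is strictly dominated by 2 (it gives General R strictly more in every row), so General C never plays it.
On the remaining 2×2 (U, D vs 2, 3):
Let General R play U with probability p. Expected payoff against 2: (-6)p + 0(1−p) = −6p; against 3: 4p + (-5)(1−p) = 9p − 5.
Setting these equal: −6p = 9p − 5 ⇒ −15p = -5 ⇒ p = 1/3, and the value is (-6)·(1/3) = -2.
For General C: with q = P(2), equating U's and D's payoffs gives −10q + 4 = 5q − 5 ⇒ q = 3/5.

-2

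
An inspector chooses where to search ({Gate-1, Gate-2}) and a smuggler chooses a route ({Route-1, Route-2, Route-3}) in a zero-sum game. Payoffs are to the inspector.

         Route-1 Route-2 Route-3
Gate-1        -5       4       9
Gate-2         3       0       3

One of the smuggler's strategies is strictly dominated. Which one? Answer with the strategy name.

Route-2 holds the inspector's payoff strictly below Route-3 in every row: 4 < 9, 0 < 3.
So Route-3 is strictly dominated for the smuggler.

Route-3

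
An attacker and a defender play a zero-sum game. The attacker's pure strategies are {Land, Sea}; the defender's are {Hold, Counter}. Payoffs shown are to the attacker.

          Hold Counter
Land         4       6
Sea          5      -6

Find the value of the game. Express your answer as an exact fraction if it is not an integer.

Row minima: Land → 4, Sea → -6; maximin = 4.
Column maxima: Hold → 5, Counter → 6; minimax = 5.
4 ≠ 5, so there is no saddle point; optimal play is mixed.
Let the attacker play Land with probability p. Expected payoff against Hold: 4p + 5(1−p) = −p + 5; against Counter: 6p + (-6)(1−p) = 12p − 6.
Setting these equal: −p + 5 = 12p − 6 ⇒ −13p = -11 ⇒ p = 11/13, and the value is (-1)·(11/13) + 5 = 54/13.
For the defender: with q = P(Hold), equating Land's and Sea's payoffs gives −2q + 6 = 11q − 6 ⇒ q = 12/13.

54/13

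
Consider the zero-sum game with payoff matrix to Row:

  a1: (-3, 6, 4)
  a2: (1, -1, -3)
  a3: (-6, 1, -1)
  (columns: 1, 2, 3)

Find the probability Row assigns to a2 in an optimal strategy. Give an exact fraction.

7/11

Row minima: a1 → -3, a2 → -3, a3 → -6; maximin = -3.
Column maxima: 1 → 1, 2 → 6, 3 → 4; minimax = 1.
-3 ≠ 1, so there is no saddle point; optimal play is mixed.
a3 is strictly dominated by a1, so Row never plays it.
2 is strictly dominated by 3 (it gives Row strictly more in every row), so Column never plays it.
On the remaining 2×2 (a1, a2 vs 1, 3):
Let Row play a1 with probability p. Expected payoff against 1: (-3)p + 1(1−p) = −4p + 1; against 3: 4p + (-3)(1−p) = 7p − 3.
Setting these equal: −4p + 1 = 7p − 3 ⇒ −11p = -4 ⇒ p = 4/11, and the value is (-4)·(4/11) + 1 = -5/11.
For Column: with q = P(1), equating a1's and a2's payoffs gives −7q + 4 = 4q − 3 ⇒ q = 7/11.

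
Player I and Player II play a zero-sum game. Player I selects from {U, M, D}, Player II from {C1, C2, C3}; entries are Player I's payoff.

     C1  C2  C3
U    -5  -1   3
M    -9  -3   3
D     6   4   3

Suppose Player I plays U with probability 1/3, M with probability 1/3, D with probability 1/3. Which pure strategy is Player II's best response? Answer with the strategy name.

If Player II plays C1, Player I's expected payoff is (1/3)·(-5) + (1/3)·(-9) + (1/3)·6 = -8/3.
If Player II plays C2, Player I's expected payoff is (1/3)·(-1) + (1/3)·(-3) + (1/3)·4 = 0.
If Player II plays C3, Player I's expected payoff is (1/3)·3 + (1/3)·3 + (1/3)·3 = 3.
Player II minimizes Player I's payoff; the smallest is -8/3, so the best response is C1.

C1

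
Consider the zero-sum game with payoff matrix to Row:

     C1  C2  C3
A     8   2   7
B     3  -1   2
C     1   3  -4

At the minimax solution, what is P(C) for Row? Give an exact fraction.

5/12

Row minima: A → 2, B → -1, C → -4; maximin = 2.
Column maxima: C1 → 8, C2 → 3, C3 → 7; minimax = 3.
2 ≠ 3, so there is no saddle point; optimal play is mixed.
B is strictly dominated by A, so Row never plays it.
C1 is strictly dominated by C3 (it gives Row strictly more in every row), so Column never plays it.
On the remaining 2×2 (A, C vs C2, C3):
Let Row play A with probability p. Expected payoff against C2: 2p + 3(1−p) = −p + 3; against C3: 7p + (-4)(1−p) = 11p − 4.
Setting these equal: −p + 3 = 11p − 4 ⇒ −12p = -7 ⇒ p = 7/12, and the value is (-1)·(7/12) + 3 = 29/12.
For Column: with q = P(C2), equating A's and C's payoffs gives −5q + 7 = 7q − 4 ⇒ q = 11/12.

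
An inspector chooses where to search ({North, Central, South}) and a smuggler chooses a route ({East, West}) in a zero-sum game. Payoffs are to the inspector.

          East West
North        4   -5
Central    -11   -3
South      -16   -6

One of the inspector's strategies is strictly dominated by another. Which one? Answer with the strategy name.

South

North gives a strictly higher payoff than South against every column: 4 > -16, -5 > -6.
So South is strictly dominated and the inspector never plays it.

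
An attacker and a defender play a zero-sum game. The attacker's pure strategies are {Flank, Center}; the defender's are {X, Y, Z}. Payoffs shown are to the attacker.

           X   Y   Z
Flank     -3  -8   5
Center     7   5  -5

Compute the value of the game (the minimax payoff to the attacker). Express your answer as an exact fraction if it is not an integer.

-15/23

Row minima: Flank → -8, Center → -5; maximin = -5.
Column maxima: X → 7, Y → 5, Z → 5; minimax = 5.
-5 ≠ 5, so there is no saddle point; optimal play is mixed.
X is strictly dominated by Y (it gives the attacker strictly more in every row), so the defender never plays it.
On the remaining 2×2 (Flank, Center vs Y, Z):
Let the attacker play Flank with probability p. Expected payoff against Y: (-8)p + 5(1−p) = −13p + 5; against Z: 5p + (-5)(1−p) = 10p − 5.
Setting these equal: −13p + 5 = 10p − 5 ⇒ −23p = -10 ⇒ p = 10/23, and the value is (-13)·(10/23) + 5 = -15/23.
For the defender: with q = P(Y), equating Flank's and Center's payoffs gives −13q + 5 = 10q − 5 ⇒ q = 10/23.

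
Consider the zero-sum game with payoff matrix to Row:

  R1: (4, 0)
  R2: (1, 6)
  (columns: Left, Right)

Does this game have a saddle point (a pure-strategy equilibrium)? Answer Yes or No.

No

Row minima: R1 → 0, R2 → 1; maximin = 1.
Column maxima: Left → 4, Right → 6; minimax = 4.
1 ≠ 4, so no pure-strategy equilibrium exists.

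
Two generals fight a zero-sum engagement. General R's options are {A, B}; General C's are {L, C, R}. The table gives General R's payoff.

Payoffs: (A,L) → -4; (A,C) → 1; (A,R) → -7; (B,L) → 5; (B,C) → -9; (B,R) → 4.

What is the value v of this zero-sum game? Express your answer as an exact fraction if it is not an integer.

-59/21

Row minima: A → -7, B → -9; maximin = -7.
Column maxima: L → 5, C → 1, R → 4; minimax = 1.
-7 ≠ 1, so there is no saddle point; optimal play is mixed.
L is strictly dominated by R (it gives General R strictly more in every row), so General C never plays it.
On the remaining 2×2 (A, B vs C, R):
Let General R play A with probability p. Expected payoff against C: 1p + (-9)(1−p) = 10p − 9; against R: (-7)p + 4(1−p) = −11p + 4.
Setting these equal: 10p − 9 = −11p + 4 ⇒ 21p = 13 ⇒ p = 13/21, and the value is (10)·(13/21) − 9 = -59/21.
For General C: with q = P(C), equating A's and B's payoffs gives 8q − 7 = −13q + 4 ⇒ q = 11/21.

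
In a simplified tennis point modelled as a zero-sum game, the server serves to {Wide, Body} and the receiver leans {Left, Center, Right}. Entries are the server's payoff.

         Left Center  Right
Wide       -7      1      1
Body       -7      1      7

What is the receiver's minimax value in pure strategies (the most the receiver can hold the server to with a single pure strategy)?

Column maxima: Left → -7, Center → 1, Right → 7.
The smallest of these is -7.

-7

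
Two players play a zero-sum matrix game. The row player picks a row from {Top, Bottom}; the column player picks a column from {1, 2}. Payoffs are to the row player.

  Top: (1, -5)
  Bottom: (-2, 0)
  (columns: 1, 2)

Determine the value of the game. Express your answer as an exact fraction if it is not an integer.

-5/4

Row minima: Top → -5, Bottom → -2; maximin = -2.
Column maxima: 1 → 1, 2 → 0; minimax = 0.
-2 ≠ 0, so there is no saddle point; optimal play is mixed.
Let the row player play Top with probability p. Expected payoff against 1: 1p + (-2)(1−p) = 3p − 2; against 2: (-5)p + 0(1−p) = −5p.
Setting these equal: 3p − 2 = −5p ⇒ 8p = 2 ⇒ p = 1/4, and the value is (3)·(1/4) − 2 = -5/4.
For the column player: with q = P(1), equating Top's and Bottom's payoffs gives 6q − 5 = −2q ⇒ q = 5/8.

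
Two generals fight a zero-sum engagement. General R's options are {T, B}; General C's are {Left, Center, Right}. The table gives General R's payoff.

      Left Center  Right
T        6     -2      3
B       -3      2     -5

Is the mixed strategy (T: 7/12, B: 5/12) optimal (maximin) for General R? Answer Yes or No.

Against Left this mix gives (7/12)·6 + (5/12)·(-3) = 9/4.
Against Center this mix gives (7/12)·(-2) + (5/12)·2 = -1/3.
Against Right this mix gives (7/12)·3 + (5/12)·(-5) = -1/3.
All of General C's active replies (Center, Right) yield -1/3, and no column does worse for General R. The mix makes General C indifferent and guarantees -1/3, so it is optimal.

Yes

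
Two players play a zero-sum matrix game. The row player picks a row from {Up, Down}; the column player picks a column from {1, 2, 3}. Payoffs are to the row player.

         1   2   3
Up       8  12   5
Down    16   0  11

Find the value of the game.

22/3

Row minima: Up → 5, Down → 0; maximin = 5.
Column maxima: 1 → 16, 2 → 12, 3 → 11; minimax = 11.
5 ≠ 11, so there is no saddle point; optimal play is mixed.
1 is strictly dominated by 3 (it gives the row player strictly more in every row), so the column player never plays it.
On the remaining 2×2 (Up, Down vs 2, 3):
Let the row player play Up with probability p. Expected payoff against 2: 12p + 0(1−p) = 12p; against 3: 5p + 11(1−p) = −6p + 11.
Setting these equal: 12p = −6p + 11 ⇒ 18p = 11 ⇒ p = 11/18, and the value is (12)·(11/18) = 22/3.
For the column player: with q = P(2), equating Up's and Down's payoffs gives 7q + 5 = −11q + 11 ⇒ q = 1/3.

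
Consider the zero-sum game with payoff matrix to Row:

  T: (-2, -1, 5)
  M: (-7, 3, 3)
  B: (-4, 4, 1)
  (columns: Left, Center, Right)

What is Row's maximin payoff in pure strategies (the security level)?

-2

Row minima: T → -2, M → -7, B → -4.
The best of these is -2.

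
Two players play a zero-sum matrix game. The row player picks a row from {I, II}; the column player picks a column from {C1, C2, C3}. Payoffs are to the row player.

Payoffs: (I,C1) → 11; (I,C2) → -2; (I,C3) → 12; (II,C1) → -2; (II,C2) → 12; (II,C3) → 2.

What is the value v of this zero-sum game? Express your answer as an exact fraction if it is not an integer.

128/27

Row minima: I → -2, II → -2; maximin = -2.
Column maxima: C1 → 11, C2 → 12, C3 → 12; minimax = 11.
-2 ≠ 11, so there is no saddle point; optimal play is mixed.
C3 is strictly dominated by C1 (it gives the row player strictly more in every row), so the column player never plays it.
On the remaining 2×2 (I, II vs C1, C2):
Let the row player play I with probability p. Expected payoff against C1: 11p + (-2)(1−p) = 13p − 2; against C2: (-2)p + 12(1−p) = −14p + 12.
Setting these equal: 13p − 2 = −14p + 12 ⇒ 27p = 14 ⇒ p = 14/27, and the value is (13)·(14/27) − 2 = 128/27.
For the column player: with q = P(C1), equating I's and II's payoffs gives 13q − 2 = −14q + 12 ⇒ q = 14/27.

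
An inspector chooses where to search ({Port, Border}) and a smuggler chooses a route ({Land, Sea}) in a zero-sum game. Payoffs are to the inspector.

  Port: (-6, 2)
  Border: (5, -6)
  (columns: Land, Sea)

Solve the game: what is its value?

-26/19

Row minima: Port → -6, Border → -6; maximin = -6.
Column maxima: Land → 5, Sea → 2; minimax = 2.
-6 ≠ 2, so there is no saddle point; optimal play is mixed.
Let the inspector play Port with probability p. Expected payoff against Land: (-6)p + 5(1−p) = −11p + 5; against Sea: 2p + (-6)(1−p) = 8p − 6.
Setting these equal: −11p + 5 = 8p − 6 ⇒ −19p = -11 ⇒ p = 11/19, and the value is (-11)·(11/19) + 5 = -26/19.
For the smuggler: with q = P(Land), equating Port's and Border's payoffs gives −8q + 2 = 11q − 6 ⇒ q = 8/19.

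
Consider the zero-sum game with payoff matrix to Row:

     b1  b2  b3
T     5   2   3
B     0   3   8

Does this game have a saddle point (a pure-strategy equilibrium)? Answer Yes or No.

No

Row minima: T → 2, B → 0; maximin = 2.
Column maxima: b1 → 5, b2 → 3, b3 → 8; minimax = 3.
2 ≠ 3, so no pure-strategy equilibrium exists.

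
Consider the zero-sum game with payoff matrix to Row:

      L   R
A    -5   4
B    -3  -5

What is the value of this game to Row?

Row minima: A → -5, B → -5; maximin = -5.
Column maxima: L → -3, R → 4; minimax = -3.
-5 ≠ -3, so there is no saddle point; optimal play is mixed.
Let Row play A with probability p. Expected payoff against L: (-5)p + (-3)(1−p) = −2p − 3; against R: 4p + (-5)(1−p) = 9p − 5.
Setting these equal: −2p − 3 = 9p − 5 ⇒ −11p = -2 ⇒ p = 2/11, and the value is (-2)·(2/11) − 3 = -37/11.
For Column: with q = P(L), equating A's and B's payoffs gives −9q + 4 = 2q − 5 ⇒ q = 9/11.

-37/11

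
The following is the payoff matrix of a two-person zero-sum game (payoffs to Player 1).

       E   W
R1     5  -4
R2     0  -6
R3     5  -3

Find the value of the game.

-3

Row minima: R1 → -4, R2 → -6, R3 → -3; maximin = -3.
Column maxima: E → 5, W → -3; minimax = -3.
Since maximin = minimax = -3, there is a saddle point and the value is -3.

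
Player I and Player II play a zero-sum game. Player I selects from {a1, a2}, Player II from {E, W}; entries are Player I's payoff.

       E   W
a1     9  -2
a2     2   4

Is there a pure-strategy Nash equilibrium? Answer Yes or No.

No

Row minima: a1 → -2, a2 → 2; maximin = 2.
Column maxima: E → 9, W → 4; minimax = 4.
2 ≠ 4, so no pure-strategy equilibrium exists.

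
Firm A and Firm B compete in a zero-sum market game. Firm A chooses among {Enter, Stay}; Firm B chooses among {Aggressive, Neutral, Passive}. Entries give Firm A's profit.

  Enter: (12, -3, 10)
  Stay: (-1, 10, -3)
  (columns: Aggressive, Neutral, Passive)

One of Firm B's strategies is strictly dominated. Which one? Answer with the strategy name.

Passive holds Firm A's payoff strictly below Aggressive in every row: 10 < 12, -3 < -1.
So Aggressive is strictly dominated for Firm B.

Aggressive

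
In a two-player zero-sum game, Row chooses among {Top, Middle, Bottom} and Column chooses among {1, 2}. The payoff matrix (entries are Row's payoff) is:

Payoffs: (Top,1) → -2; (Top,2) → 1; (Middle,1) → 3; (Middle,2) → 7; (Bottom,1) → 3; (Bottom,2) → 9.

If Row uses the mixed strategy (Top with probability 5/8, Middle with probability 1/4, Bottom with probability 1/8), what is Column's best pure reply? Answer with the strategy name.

1

If Column plays 1, Row's expected payoff is (5/8)·(-2) + (1/4)·3 + (1/8)·3 = -1/8.
If Column plays 2, Row's expected payoff is (5/8)·1 + (1/4)·7 + (1/8)·9 = 7/2.
Column minimizes Row's payoff; the smallest is -1/8, so the best response is 1.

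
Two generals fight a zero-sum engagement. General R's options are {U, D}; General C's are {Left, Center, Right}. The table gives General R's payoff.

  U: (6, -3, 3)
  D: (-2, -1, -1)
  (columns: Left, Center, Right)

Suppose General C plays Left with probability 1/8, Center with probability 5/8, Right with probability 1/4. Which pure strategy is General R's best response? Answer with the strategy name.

Expected payoff of U: (1/8)·6 + (5/8)·(-3) + (1/4)·3 = -3/8.
Expected payoff of D: (1/8)·(-2) + (5/8)·(-1) + (1/4)·(-1) = -9/8.
The largest is -3/8, so General R's best response is U.

U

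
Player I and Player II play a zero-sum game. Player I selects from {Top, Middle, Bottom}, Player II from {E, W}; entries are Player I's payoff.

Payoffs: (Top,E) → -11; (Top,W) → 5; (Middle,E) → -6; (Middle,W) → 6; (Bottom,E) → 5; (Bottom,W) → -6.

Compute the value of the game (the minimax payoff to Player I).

Row minima: Top → -11, Middle → -6, Bottom → -6; maximin = -6.
Column maxima: E → 5, W → 6; minimax = 5.
-6 ≠ 5, so there is no saddle point; optimal play is mixed.
Top is strictly dominated by Middle, so Player I never plays it.
On the remaining 2×2 (Middle, Bottom vs E, W):
Let Player I play Middle with probability p. Expected payoff against E: (-6)p + 5(1−p) = −11p + 5; against W: 6p + (-6)(1−p) = 12p − 6.
Setting these equal: −11p + 5 = 12p − 6 ⇒ −23p = -11 ⇒ p = 11/23, and the value is (-11)·(11/23) + 5 = -6/23.
For Player II: with q = P(E), equating Middle's and Bottom's payoffs gives −12q + 6 = 11q − 6 ⇒ q = 12/23.

-6/23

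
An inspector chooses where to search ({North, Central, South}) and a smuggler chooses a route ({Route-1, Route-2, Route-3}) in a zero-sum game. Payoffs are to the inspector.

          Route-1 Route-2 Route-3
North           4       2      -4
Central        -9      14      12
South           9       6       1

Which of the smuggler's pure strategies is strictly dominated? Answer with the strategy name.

Route-3 holds the inspector's payoff strictly below Route-2 in every row: -4 < 2, 12 < 14, 1 < 6.
So Route-2 is strictly dominated for the smuggler.

Route-2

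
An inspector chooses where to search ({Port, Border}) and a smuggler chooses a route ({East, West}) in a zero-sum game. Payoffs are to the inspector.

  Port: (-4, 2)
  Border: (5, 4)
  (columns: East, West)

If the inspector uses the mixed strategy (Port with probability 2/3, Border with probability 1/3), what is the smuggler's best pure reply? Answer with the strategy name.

East

If the smuggler plays East, the inspector's expected payoff is (2/3)·(-4) + (1/3)·5 = -1.
If the smuggler plays West, the inspector's expected payoff is (2/3)·2 + (1/3)·4 = 8/3.
The smuggler minimizes the inspector's payoff; the smallest is -1, so the best response is East.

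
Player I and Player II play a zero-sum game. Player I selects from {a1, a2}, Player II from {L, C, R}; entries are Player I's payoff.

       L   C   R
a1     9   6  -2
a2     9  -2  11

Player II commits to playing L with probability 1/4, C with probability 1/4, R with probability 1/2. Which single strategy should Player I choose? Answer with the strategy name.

Expected payoff of a1: (1/4)·9 + (1/4)·6 + (1/2)·(-2) = 11/4.
Expected payoff of a2: (1/4)·9 + (1/4)·(-2) + (1/2)·11 = 29/4.
The largest is 29/4, so Player I's best response is a2.

a2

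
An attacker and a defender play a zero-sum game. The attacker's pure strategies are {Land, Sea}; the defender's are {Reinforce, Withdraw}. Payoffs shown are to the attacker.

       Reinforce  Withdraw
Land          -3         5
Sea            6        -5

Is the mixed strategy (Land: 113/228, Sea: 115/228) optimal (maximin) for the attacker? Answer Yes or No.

No

Against Reinforce this mix gives (113/228)·(-3) + (115/228)·6 = 117/76.
Against Withdraw this mix gives (113/228)·5 + (115/228)·(-5) = -5/114.
The defender will play Withdraw, holding the attacker to -5/114. Shifting weight toward the row that does better against Withdraw would raise this floor (the equalizing mix achieves 15/19 against both Withdraw and Reinforce), so the proposed strategy is not optimal.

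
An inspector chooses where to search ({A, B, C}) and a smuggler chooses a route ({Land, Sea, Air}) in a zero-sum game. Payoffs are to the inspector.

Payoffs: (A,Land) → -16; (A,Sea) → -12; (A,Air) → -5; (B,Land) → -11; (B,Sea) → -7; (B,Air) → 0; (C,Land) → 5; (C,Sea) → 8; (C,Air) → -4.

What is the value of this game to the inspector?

Row minima: A → -16, B → -11, C → -4; maximin = -4.
Column maxima: Land → 5, Sea → 8, Air → 0; minimax = 0.
-4 ≠ 0, so there is no saddle point; optimal play is mixed.
A is strictly dominated by B, so the inspector never plays it.
Sea is strictly dominated by Land (it gives the inspector strictly more in every row), so the smuggler never plays it.
On the remaining 2×2 (B, C vs Land, Air):
Let the inspector play B with probability p. Expected payoff against Land: (-11)p + 5(1−p) = −16p + 5; against Air: 0p + (-4)(1−p) = 4p − 4.
Setting these equal: −16p + 5 = 4p − 4 ⇒ −20p = -9 ⇒ p = 9/20, and the value is (-16)·(9/20) + 5 = -11/5.
For the smuggler: with q = P(Land), equating B's and C's payoffs gives −11q = 9q − 4 ⇒ q = 1/5.

-11/5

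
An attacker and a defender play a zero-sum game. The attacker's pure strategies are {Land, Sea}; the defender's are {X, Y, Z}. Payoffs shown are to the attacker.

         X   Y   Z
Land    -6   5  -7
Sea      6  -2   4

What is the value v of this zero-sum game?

Row minima: Land → -7, Sea → -2; maximin = -2.
Column maxima: X → 6, Y → 5, Z → 4; minimax = 4.
-2 ≠ 4, so there is no saddle point; optimal play is mixed.
X is strictly dominated by Z (it gives the attacker strictly more in every row), so the defender never plays it.
On the remaining 2×2 (Land, Sea vs Y, Z):
Let the attacker play Land with probability p. Expected payoff against Y: 5p + (-2)(1−p) = 7p − 2; against Z: (-7)p + 4(1−p) = −11p + 4.
Setting these equal: 7p − 2 = −11p + 4 ⇒ 18p = 6 ⇒ p = 1/3, and the value is (7)·(1/3) − 2 = 1/3.
For the defender: with q = P(Y), equating Land's and Sea's payoffs gives 12q − 7 = −6q + 4 ⇒ q = 11/18.

1/3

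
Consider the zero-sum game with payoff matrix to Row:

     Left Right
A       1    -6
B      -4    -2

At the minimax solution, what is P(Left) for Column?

4/9

Row minima: A → -6, B → -4; maximin = -4.
Column maxima: Left → 1, Right → -2; minimax = -2.
-4 ≠ -2, so there is no saddle point; optimal play is mixed.
Let Row play A with probability p. Expected payoff against Left: 1p + (-4)(1−p) = 5p − 4; against Right: (-6)p + (-2)(1−p) = −4p − 2.
Setting these equal: 5p − 4 = −4p − 2 ⇒ 9p = 2 ⇒ p = 2/9, and the value is (5)·(2/9) − 4 = -26/9.
For Column: with q = P(Left), equating A's and B's payoffs gives 7q − 6 = −2q − 2 ⇒ q = 4/9.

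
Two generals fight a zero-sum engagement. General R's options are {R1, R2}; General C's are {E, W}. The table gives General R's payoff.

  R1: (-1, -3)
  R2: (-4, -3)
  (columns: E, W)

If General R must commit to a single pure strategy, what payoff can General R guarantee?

Row minima: R1 → -3, R2 → -4.
The best of these is -3.

-3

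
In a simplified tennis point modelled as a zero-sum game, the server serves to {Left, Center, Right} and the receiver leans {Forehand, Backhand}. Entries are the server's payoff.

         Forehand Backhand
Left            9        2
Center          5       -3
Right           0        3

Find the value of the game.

Row minima: Left → 2, Center → -3, Right → 0; maximin = 2.
Column maxima: Forehand → 9, Backhand → 3; minimax = 3.
2 ≠ 3, so there is no saddle point; optimal play is mixed.
Center is strictly dominated by Left, so the server never plays it.
On the remaining 2×2 (Left, Right vs Forehand, Backhand):
Let the server play Left with probability p. Expected payoff against Forehand: 9p + 0(1−p) = 9p; against Backhand: 2p + 3(1−p) = −p + 3.
Setting these equal: 9p = −p + 3 ⇒ 10p = 3 ⇒ p = 3/10, and the value is (9)·(3/10) = 27/10.
For the receiver: with q = P(Forehand), equating Left's and Right's payoffs gives 7q + 2 = −3q + 3 ⇒ q = 1/10.

27/10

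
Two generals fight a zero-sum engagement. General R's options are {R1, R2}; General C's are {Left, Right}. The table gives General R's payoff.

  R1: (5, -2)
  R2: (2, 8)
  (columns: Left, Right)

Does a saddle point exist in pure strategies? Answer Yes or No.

Row minima: R1 → -2, R2 → 2; maximin = 2.
Column maxima: Left → 5, Right → 8; minimax = 5.
2 ≠ 5, so no pure-strategy equilibrium exists.

No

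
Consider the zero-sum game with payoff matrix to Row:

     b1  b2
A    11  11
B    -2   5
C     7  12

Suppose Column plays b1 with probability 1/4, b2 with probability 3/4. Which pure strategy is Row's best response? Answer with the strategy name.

Expected payoff of A: (1/4)·11 + (3/4)·11 = 11.
Expected payoff of B: (1/4)·(-2) + (3/4)·5 = 13/4.
Expected payoff of C: (1/4)·7 + (3/4)·12 = 43/4.
The largest is 11, so Row's best response is A.

A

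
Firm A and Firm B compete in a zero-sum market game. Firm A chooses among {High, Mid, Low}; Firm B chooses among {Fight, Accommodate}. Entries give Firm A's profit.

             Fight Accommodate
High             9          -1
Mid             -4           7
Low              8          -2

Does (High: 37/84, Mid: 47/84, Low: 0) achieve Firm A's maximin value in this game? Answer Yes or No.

No

Against Fight this mix gives (37/84)·9 + (47/84)·(-4) = 145/84.
Against Accommodate this mix gives (37/84)·(-1) + (47/84)·7 = 73/21.
Firm B will play Fight, holding Firm A to 145/84. Shifting weight toward the row that does better against Fight would raise this floor (the equalizing mix achieves 59/21 against both Fight and Accommodate), so the proposed strategy is not optimal.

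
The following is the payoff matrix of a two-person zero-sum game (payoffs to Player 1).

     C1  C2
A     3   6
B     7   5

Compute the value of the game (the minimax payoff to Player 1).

27/5

Row minima: A → 3, B → 5; maximin = 5.
Column maxima: C1 → 7, C2 → 6; minimax = 6.
5 ≠ 6, so there is no saddle point; optimal play is mixed.
Let Player 1 play A with probability p. Expected payoff against C1: 3p + 7(1−p) = −4p + 7; against C2: 6p + 5(1−p) = p + 5.
Setting these equal: −4p + 7 = p + 5 ⇒ −5p = -2 ⇒ p = 2/5, and the value is (-4)·(2/5) + 7 = 27/5.
For Player 2: with q = P(C1), equating A's and B's payoffs gives −3q + 6 = 2q + 5 ⇒ q = 1/5.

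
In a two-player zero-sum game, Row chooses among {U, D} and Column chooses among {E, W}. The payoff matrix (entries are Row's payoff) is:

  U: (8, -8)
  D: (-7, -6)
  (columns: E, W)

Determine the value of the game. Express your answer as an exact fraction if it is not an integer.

-104/17

Row minima: U → -8, D → -7; maximin = -7.
Column maxima: E → 8, W → -6; minimax = -6.
-7 ≠ -6, so there is no saddle point; optimal play is mixed.
Let Row play U with probability p. Expected payoff against E: 8p + (-7)(1−p) = 15p − 7; against W: (-8)p + (-6)(1−p) = −2p − 6.
Setting these equal: 15p − 7 = −2p − 6 ⇒ 17p = 1 ⇒ p = 1/17, and the value is (15)·(1/17) − 7 = -104/17.
For Column: with q = P(E), equating U's and D's payoffs gives 16q − 8 = −q − 6 ⇒ q = 2/17.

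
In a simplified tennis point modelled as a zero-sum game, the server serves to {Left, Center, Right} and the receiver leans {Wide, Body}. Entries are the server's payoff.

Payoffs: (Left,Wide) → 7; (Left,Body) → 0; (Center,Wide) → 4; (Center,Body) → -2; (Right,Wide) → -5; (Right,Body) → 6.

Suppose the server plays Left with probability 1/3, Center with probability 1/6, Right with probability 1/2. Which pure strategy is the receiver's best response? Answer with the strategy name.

If the receiver plays Wide, the server's expected payoff is (1/3)·7 + (1/6)·4 + (1/2)·(-5) = 1/2.
If the receiver plays Body, the server's expected payoff is (1/3)·0 + (1/6)·(-2) + (1/2)·6 = 8/3.
The receiver minimizes the server's payoff; the smallest is 1/2, so the best response is Wide.

Wide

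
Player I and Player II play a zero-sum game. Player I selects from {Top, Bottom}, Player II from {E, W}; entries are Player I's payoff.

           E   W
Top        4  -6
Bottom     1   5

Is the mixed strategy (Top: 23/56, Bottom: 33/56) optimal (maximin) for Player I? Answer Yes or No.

No

Against E this mix gives (23/56)·4 + (33/56)·1 = 125/56.
Against W this mix gives (23/56)·(-6) + (33/56)·5 = 27/56.
Player II will play W, holding Player I to 27/56. Shifting weight toward the row that does better against W would raise this floor (the equalizing mix achieves 13/7 against both W and E), so the proposed strategy is not optimal.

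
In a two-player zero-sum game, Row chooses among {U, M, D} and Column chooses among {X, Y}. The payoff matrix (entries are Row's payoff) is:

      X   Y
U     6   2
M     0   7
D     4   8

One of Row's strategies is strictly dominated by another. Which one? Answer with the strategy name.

D gives a strictly higher payoff than M against every column: 4 > 0, 8 > 7.
So M is strictly dominated and Row never plays it.

M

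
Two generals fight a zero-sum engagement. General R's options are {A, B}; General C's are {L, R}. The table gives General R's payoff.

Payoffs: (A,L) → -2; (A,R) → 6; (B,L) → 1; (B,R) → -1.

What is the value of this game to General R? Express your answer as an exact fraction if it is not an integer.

Row minima: A → -2, B → -1; maximin = -1.
Column maxima: L → 1, R → 6; minimax = 1.
-1 ≠ 1, so there is no saddle point; optimal play is mixed.
Let General R play A with probability p. Expected payoff against L: (-2)p + 1(1−p) = −3p + 1; against R: 6p + (-1)(1−p) = 7p − 1.
Setting these equal: −3p + 1 = 7p − 1 ⇒ −10p = -2 ⇒ p = 1/5, and the value is (-3)·(1/5) + 1 = 2/5.
For General C: with q = P(L), equating A's and B's payoffs gives −8q + 6 = 2q − 1 ⇒ q = 7/10.

2/5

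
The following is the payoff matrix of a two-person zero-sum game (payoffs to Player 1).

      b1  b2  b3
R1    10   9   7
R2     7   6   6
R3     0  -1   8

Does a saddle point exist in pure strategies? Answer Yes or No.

Row minima: R1 → 7, R2 → 6, R3 → -1; maximin = 7.
Column maxima: b1 → 10, b2 → 9, b3 → 8; minimax = 8.
7 ≠ 8, so no pure-strategy equilibrium exists.

No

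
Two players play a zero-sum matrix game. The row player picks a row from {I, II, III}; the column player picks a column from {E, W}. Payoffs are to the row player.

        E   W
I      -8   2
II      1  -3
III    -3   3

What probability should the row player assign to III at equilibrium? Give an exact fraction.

2/5

Row minima: I → -8, II → -3, III → -3; maximin = -3.
Column maxima: E → 1, W → 3; minimax = 1.
-3 ≠ 1, so there is no saddle point; optimal play is mixed.
I is strictly dominated by III, so the row player never plays it.
On the remaining 2×2 (II, III vs E, W):
Let the row player play II with probability p. Expected payoff against E: 1p + (-3)(1−p) = 4p − 3; against W: (-3)p + 3(1−p) = −6p + 3.
Setting these equal: 4p − 3 = −6p + 3 ⇒ 10p = 6 ⇒ p = 3/5, and the value is (4)·(3/5) − 3 = -3/5.
For the column player: with q = P(E), equating II's and III's payoffs gives 4q − 3 = −6q + 3 ⇒ q = 3/5.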